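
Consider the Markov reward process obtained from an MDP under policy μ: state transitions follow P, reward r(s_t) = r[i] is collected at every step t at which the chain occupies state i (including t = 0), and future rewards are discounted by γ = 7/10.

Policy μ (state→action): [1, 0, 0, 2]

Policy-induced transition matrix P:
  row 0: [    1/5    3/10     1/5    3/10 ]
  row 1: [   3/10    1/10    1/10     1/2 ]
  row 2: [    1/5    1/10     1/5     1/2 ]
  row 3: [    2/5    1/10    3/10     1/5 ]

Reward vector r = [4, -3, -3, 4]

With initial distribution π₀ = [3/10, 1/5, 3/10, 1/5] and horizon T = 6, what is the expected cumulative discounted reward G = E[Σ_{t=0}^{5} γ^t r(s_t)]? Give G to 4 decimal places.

t=0: π = [0.3000, 0.2000, 0.3000, 0.2000], E[r] = 0.5000, γ^t·E[r] = 0.500000, running G = 0.500000
t=1: π = [0.2600, 0.1600, 0.2000, 0.3800], E[r] = 1.4800, γ^t·E[r] = 1.036000, running G = 1.536000
t=2: π = [0.2920, 0.1520, 0.2220, 0.3340], E[r] = 1.3820, γ^t·E[r] = 0.677180, running G = 2.213180
t=3: π = [0.2820, 0.1584, 0.2182, 0.3414], E[r] = 1.3638, γ^t·E[r] = 0.467783, running G = 2.680963
t=4: π = [0.2841, 0.1564, 0.2183, 0.3412], E[r] = 1.3771, γ^t·E[r] = 0.330642, running G = 3.011605
t=5: π = [0.2839, 0.1568, 0.2185, 0.3408], E[r] = 1.3729, γ^t·E[r] = 0.230741, running G = 3.242346

G = 3.2423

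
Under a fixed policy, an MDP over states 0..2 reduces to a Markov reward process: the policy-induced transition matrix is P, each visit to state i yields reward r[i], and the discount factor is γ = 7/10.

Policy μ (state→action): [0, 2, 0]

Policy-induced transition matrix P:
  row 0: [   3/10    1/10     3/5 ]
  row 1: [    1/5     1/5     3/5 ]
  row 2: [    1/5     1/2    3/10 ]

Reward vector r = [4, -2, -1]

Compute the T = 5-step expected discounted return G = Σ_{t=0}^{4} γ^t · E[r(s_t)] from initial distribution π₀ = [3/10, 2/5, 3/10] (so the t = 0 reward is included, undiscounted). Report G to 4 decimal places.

t=0: π = [0.3000, 0.4000, 0.3000], E[r] = 0.1000, γ^t·E[r] = 0.100000, running G = 0.100000
t=1: π = [0.2300, 0.2600, 0.5100], E[r] = -0.1100, γ^t·E[r] = -0.077000, running G = 0.023000
t=2: π = [0.2230, 0.3300, 0.4470], E[r] = -0.2150, γ^t·E[r] = -0.105350, running G = -0.082350
t=3: π = [0.2223, 0.3118, 0.4659], E[r] = -0.2003, γ^t·E[r] = -0.068703, running G = -0.151053
t=4: π = [0.2222, 0.3175, 0.4602], E[r] = -0.2064, γ^t·E[r] = -0.049554, running G = -0.200607

G = -0.2006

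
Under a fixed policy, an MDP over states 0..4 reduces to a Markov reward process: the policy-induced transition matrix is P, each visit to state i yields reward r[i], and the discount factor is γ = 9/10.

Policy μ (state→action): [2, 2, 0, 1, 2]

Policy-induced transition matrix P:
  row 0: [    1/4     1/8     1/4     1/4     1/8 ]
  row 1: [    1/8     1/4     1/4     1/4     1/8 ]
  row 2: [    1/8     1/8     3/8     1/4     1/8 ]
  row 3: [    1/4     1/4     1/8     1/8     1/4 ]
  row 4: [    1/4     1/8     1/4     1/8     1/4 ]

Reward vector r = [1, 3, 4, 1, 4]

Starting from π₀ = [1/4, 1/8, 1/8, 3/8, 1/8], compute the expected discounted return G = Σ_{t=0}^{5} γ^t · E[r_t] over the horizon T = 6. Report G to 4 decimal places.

G = 11.6513

t=0: π = [0.2500, 0.1250, 0.1250, 0.3750, 0.1250], E[r] = 2.0000, γ^t·E[r] = 2.000000, running G = 2.000000
t=1: π = [0.2188, 0.1875, 0.2188, 0.1875, 0.1875], E[r] = 2.5938, γ^t·E[r] = 2.334375, running G = 4.334375
t=2: π = [0.1992, 0.1719, 0.2539, 0.2031, 0.1719], E[r] = 2.6211, γ^t·E[r] = 2.123086, running G = 6.457461
t=3: π = [0.1968, 0.1719, 0.2563, 0.2031, 0.1719], E[r] = 2.6284, γ^t·E[r] = 1.916117, running G = 8.373578
t=4: π = [0.1965, 0.1719, 0.2567, 0.2031, 0.1719], E[r] = 2.6293, γ^t·E[r] = 1.725106, running G = 10.098683
t=5: π = [0.1964, 0.1719, 0.2567, 0.2031, 0.1719], E[r] = 2.6294, γ^t·E[r] = 1.552663, running G = 11.651346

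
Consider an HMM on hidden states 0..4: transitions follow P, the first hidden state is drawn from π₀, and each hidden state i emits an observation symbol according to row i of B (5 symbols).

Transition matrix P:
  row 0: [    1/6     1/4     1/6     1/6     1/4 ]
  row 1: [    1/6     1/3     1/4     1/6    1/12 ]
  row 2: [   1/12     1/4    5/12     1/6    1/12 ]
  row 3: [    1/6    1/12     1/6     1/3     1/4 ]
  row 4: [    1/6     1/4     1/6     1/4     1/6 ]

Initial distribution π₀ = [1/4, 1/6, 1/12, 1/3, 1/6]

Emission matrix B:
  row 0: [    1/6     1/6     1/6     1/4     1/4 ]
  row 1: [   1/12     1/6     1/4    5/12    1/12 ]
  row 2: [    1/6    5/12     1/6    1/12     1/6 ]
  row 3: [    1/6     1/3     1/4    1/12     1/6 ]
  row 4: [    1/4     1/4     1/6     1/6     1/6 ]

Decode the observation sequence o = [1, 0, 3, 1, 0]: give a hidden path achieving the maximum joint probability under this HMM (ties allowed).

path = [3, 4, 1, 2, 2]

t=0: δ = [4.167e-02, 2.778e-02, 3.472e-02, 1.111e-01, 4.167e-02]  (obs o_0=1)
t=1: δ = [3.086e-03, 8.681e-04, 3.086e-03, 6.173e-03, 6.944e-03]  ψ = [3, 0, 3, 3, 3]  (obs o_1=0)
t=2: δ = [2.894e-04, 7.234e-04, 1.072e-04, 1.715e-04, 2.572e-04]  ψ = [4, 4, 2, 3, 3]  (obs o_2=3)
t=3: δ = [2.009e-05, 4.019e-05, 7.535e-05, 4.019e-05, 1.808e-05]  ψ = [1, 1, 1, 1, 0]  (obs o_3=1)
t=4: δ = [1.116e-06, 1.570e-06, 5.233e-06, 2.233e-06, 2.512e-06]  ψ = [1, 2, 2, 3, 3]  (obs o_4=0)
backtrack: best end state = 2; path = [3, 4, 1, 2, 2]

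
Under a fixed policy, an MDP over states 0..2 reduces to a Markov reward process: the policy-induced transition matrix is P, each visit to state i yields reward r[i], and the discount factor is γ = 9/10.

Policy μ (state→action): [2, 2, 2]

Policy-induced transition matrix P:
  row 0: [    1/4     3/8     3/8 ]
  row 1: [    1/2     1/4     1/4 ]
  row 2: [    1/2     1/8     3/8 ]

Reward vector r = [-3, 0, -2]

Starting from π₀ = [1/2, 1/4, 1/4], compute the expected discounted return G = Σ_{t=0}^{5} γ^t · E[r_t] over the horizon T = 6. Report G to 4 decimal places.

G = -8.8920

t=0: π = [0.5000, 0.2500, 0.2500], E[r] = -2.0000, γ^t·E[r] = -2.000000, running G = -2.000000
t=1: π = [0.3750, 0.2813, 0.3438], E[r] = -1.8125, γ^t·E[r] = -1.631250, running G = -3.631250
t=2: π = [0.4063, 0.2539, 0.3398], E[r] = -1.8984, γ^t·E[r] = -1.537734, running G = -5.168984
t=3: π = [0.3984, 0.2583, 0.3433], E[r] = -1.8818, γ^t·E[r] = -1.371858, running G = -6.540843
t=4: π = [0.4004, 0.2569, 0.3427], E[r] = -1.8866, γ^t·E[r] = -1.237796, running G = -7.778639
t=5: π = [0.3999, 0.2572, 0.3429], E[r] = -1.8855, γ^t·E[r] = -1.113359, running G = -8.891998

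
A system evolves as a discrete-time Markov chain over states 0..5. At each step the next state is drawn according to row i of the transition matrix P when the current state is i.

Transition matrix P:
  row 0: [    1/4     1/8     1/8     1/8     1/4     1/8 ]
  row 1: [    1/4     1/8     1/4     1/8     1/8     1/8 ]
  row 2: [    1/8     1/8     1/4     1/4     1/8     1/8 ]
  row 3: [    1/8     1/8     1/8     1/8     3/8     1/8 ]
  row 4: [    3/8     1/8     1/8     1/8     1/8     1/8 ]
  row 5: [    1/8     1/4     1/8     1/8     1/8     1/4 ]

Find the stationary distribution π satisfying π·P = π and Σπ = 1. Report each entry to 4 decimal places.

π = [0.2171, 0.1429, 0.1633, 0.1454, 0.1885, 0.1429]

Balance equations π_j = Σ_i π_i·P[i][j]:
  π_0 = 1/4·π_0 + 1/4·π_1 + 1/8·π_2 + 1/8·π_3 + 3/8·π_4 + 1/8·π_5
  π_1 = 1/8·π_0 + 1/8·π_1 + 1/8·π_2 + 1/8·π_3 + 1/8·π_4 + 1/4·π_5
  π_2 = 1/8·π_0 + 1/4·π_1 + 1/4·π_2 + 1/8·π_3 + 1/8·π_4 + 1/8·π_5
  π_3 = 1/8·π_0 + 1/8·π_1 + 1/4·π_2 + 1/8·π_3 + 1/8·π_4 + 1/8·π_5
  π_4 = 1/4·π_0 + 1/8·π_1 + 1/8·π_2 + 3/8·π_3 + 1/8·π_4 + 1/8·π_5
  normalize: π_0 + π_1 + π_2 + π_3 + π_4 + π_5 = 1
Solving the linear system gives exactly π = [383/1764, 1/7, 8/49, 57/392, 95/504, 1/7].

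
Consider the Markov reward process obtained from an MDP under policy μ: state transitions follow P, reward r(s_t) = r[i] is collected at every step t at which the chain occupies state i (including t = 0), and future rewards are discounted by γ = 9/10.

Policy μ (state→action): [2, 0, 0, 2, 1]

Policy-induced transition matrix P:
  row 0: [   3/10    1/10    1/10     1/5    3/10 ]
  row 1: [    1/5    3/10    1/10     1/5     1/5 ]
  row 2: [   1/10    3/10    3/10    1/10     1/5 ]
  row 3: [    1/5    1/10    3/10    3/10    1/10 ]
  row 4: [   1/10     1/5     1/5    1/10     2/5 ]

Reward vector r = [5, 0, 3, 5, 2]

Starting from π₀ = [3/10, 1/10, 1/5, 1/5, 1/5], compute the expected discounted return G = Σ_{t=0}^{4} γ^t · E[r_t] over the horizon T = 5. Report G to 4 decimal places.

G = 12.3629

t=0: π = [0.3000, 0.1000, 0.2000, 0.2000, 0.2000], E[r] = 3.5000, γ^t·E[r] = 3.500000, running G = 3.500000
t=1: π = [0.1900, 0.1800, 0.2000, 0.1800, 0.2500], E[r] = 2.9500, γ^t·E[r] = 2.655000, running G = 6.155000
t=2: π = [0.1740, 0.2010, 0.2010, 0.1730, 0.2510], E[r] = 2.8400, γ^t·E[r] = 2.300400, running G = 8.455400
t=3: π = [0.1722, 0.2055, 0.1999, 0.1721, 0.2503], E[r] = 2.8218, γ^t·E[r] = 2.057092, running G = 10.512492
t=4: π = [0.1722, 0.2061, 0.1994, 0.1722, 0.2501], E[r] = 2.8204, γ^t·E[r] = 1.850451, running G = 12.362944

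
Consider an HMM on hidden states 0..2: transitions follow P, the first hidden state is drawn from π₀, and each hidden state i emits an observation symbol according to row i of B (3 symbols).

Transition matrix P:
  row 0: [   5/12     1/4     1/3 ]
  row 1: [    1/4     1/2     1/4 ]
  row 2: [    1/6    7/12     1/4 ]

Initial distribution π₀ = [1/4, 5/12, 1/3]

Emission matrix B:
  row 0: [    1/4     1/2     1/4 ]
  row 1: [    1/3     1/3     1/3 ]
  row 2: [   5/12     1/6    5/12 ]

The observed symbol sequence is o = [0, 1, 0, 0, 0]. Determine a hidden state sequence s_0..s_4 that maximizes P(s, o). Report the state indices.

t=0: δ = [6.250e-02, 1.389e-01, 1.389e-01]  (obs o_0=0)
t=1: δ = [1.736e-02, 2.701e-02, 5.787e-03]  ψ = [1, 2, 1]  (obs o_1=1)
t=2: δ = [1.808e-03, 4.501e-03, 2.813e-03]  ψ = [0, 1, 1]  (obs o_2=0)
t=3: δ = [2.813e-04, 7.502e-04, 4.689e-04]  ψ = [1, 1, 1]  (obs o_3=0)
t=4: δ = [4.689e-05, 1.250e-04, 7.814e-05]  ψ = [1, 1, 1]  (obs o_4=0)
backtrack: best end state = 1; path = [2, 1, 1, 1, 1]

path = [2, 1, 1, 1, 1]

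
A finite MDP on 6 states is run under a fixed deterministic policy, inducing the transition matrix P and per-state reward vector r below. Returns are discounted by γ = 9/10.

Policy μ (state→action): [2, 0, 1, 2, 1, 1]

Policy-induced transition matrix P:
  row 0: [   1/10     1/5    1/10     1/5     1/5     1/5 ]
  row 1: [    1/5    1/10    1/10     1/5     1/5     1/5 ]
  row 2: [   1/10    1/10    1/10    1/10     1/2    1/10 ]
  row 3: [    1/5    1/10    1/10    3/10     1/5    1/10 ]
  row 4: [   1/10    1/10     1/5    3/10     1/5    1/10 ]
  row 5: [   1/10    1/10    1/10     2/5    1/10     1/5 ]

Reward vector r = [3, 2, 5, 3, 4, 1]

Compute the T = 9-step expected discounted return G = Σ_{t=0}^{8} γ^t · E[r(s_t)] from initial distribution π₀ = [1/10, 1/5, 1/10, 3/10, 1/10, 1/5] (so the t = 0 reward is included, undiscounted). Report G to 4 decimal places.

t=0: π = [0.1000, 0.2000, 0.1000, 0.3000, 0.1000, 0.2000], E[r] = 2.7000, γ^t·E[r] = 2.700000, running G = 2.700000
t=1: π = [0.1500, 0.1100, 0.1100, 0.2700, 0.2100, 0.1500], E[r] = 3.0200, γ^t·E[r] = 2.718000, running G = 5.418000
t=2: π = [0.1380, 0.1150, 0.1210, 0.2670, 0.2180, 0.1410], E[r] = 3.0630, γ^t·E[r] = 2.481030, running G = 7.899030
t=3: π = [0.1382, 0.1138, 0.1218, 0.2646, 0.2222, 0.1394], E[r] = 3.0732, γ^t·E[r] = 2.240363, running G = 10.139393
t=4: π = [0.1378, 0.1138, 0.1222, 0.2644, 0.2226, 0.1391], E[r] = 3.0749, γ^t·E[r] = 2.017468, running G = 12.156861
t=5: π = [0.1378, 0.1138, 0.1223, 0.2643, 0.2228, 0.1391], E[r] = 3.0753, γ^t·E[r] = 1.815950, running G = 13.972811
t=6: π = [0.1378, 0.1138, 0.1223, 0.2643, 0.2228, 0.1391], E[r] = 3.0754, γ^t·E[r] = 1.634395, running G = 15.607206
t=7: π = [0.1378, 0.1138, 0.1223, 0.2643, 0.2228, 0.1391], E[r] = 3.0754, γ^t·E[r] = 1.470962, running G = 17.078168
t=8: π = [0.1378, 0.1138, 0.1223, 0.2643, 0.2228, 0.1391], E[r] = 3.0754, γ^t·E[r] = 1.323867, running G = 18.402036

G = 18.4020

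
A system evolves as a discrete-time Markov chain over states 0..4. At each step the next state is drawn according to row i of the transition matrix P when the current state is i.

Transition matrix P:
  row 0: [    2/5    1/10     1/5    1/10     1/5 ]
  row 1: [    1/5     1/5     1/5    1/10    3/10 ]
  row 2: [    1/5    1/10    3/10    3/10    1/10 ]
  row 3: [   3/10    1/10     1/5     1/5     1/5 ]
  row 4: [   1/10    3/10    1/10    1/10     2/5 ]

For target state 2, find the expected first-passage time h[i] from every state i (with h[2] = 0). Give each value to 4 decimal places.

h = [5.7851, 5.8678, 0.0000, 5.7851, 6.5289]

First-step conditioning: h[2] = 0; for i ≠ 2, h[i] = 1 + Σ_k P[i][k]·h[k].
  h[0] = 1 + 2/5·h[0] + 1/10·h[1] + 1/10·h[3] + 1/5·h[4]
  h[1] = 1 + 1/5·h[0] + 1/5·h[1] + 1/10·h[3] + 3/10·h[4]
  h[3] = 1 + 3/10·h[0] + 1/10·h[1] + 1/5·h[3] + 1/5·h[4]
  h[4] = 1 + 1/10·h[0] + 3/10·h[1] + 1/10·h[3] + 2/5·h[4]
Solving the 4×4 linear system over states ≠ 2 gives exactly h = [700/121, 710/121, 0, 700/121, 790/121] (h[2] = 0 is the target).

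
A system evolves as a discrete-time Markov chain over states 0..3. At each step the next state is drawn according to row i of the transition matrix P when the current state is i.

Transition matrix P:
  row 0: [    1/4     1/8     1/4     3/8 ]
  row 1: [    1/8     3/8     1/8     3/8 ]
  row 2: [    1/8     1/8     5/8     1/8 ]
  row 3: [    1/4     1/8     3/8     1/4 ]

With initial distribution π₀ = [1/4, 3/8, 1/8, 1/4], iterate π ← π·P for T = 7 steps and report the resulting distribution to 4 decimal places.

t=0: π = [0.2500, 0.3750, 0.1250, 0.2500]
t=1: π = [0.1875, 0.2188, 0.2813, 0.3125]
t=2: π = [0.1875, 0.1797, 0.3672, 0.2656]
t=3: π = [0.1816, 0.1699, 0.3984, 0.2500]
t=4: π = [0.1790, 0.1675, 0.4094, 0.2441]
t=5: π = [0.1779, 0.1669, 0.4131, 0.2421]
t=6: π = [0.1775, 0.1667, 0.4143, 0.2415]
t=7: π = [0.1774, 0.1667, 0.4147, 0.2412]

π = [0.1774, 0.1667, 0.4147, 0.2412]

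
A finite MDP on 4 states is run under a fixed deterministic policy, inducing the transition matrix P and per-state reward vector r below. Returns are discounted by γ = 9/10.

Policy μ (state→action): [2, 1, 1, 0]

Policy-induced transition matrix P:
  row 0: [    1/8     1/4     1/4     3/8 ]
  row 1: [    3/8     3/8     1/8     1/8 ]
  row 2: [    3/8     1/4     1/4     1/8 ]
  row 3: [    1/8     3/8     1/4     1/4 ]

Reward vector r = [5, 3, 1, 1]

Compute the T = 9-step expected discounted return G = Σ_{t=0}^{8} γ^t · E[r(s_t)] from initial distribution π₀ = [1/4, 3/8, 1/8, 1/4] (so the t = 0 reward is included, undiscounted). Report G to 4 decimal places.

G = 16.3887

t=0: π = [0.2500, 0.3750, 0.1250, 0.2500], E[r] = 2.7500, γ^t·E[r] = 2.750000, running G = 2.750000
t=1: π = [0.2500, 0.3281, 0.2031, 0.2188], E[r] = 2.6563, γ^t·E[r] = 2.390625, running G = 5.140625
t=2: π = [0.2578, 0.3184, 0.2090, 0.2148], E[r] = 2.6680, γ^t·E[r] = 2.161055, running G = 7.301680
t=3: π = [0.2568, 0.3167, 0.2102, 0.2163], E[r] = 2.6606, γ^t·E[r] = 1.939610, running G = 9.241290
t=4: π = [0.2567, 0.3166, 0.2104, 0.2162], E[r] = 2.6601, γ^t·E[r] = 1.745288, running G = 10.986578
t=5: π = [0.2568, 0.3166, 0.2104, 0.2162], E[r] = 2.6603, γ^t·E[r] = 1.570854, running G = 12.557432
t=6: π = [0.2568, 0.3166, 0.2104, 0.2162], E[r] = 2.6602, γ^t·E[r] = 1.413758, running G = 13.971190
t=7: π = [0.2568, 0.3166, 0.2104, 0.2162], E[r] = 2.6602, γ^t·E[r] = 1.272380, running G = 15.243571
t=8: π = [0.2568, 0.3166, 0.2104, 0.2162], E[r] = 2.6602, γ^t·E[r] = 1.145143, running G = 16.388713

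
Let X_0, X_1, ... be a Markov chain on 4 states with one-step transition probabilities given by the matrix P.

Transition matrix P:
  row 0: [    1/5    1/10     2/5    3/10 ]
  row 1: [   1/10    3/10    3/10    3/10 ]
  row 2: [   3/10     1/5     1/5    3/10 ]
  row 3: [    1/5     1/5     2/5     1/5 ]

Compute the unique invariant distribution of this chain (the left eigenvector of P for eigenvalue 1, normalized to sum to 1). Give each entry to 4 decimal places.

Balance equations π_j = Σ_i π_i·P[i][j]:
  π_0 = 1/5·π_0 + 1/10·π_1 + 3/10·π_2 + 1/5·π_3
  π_1 = 1/10·π_0 + 3/10·π_1 + 1/5·π_2 + 1/5·π_3
  π_2 = 2/5·π_0 + 3/10·π_1 + 1/5·π_2 + 2/5·π_3
  normalize: π_0 + π_1 + π_2 + π_3 = 1
Solving the linear system gives exactly π = [226/1067, 212/1067, 338/1067, 3/11].

π = [0.2118, 0.1987, 0.3168, 0.2727]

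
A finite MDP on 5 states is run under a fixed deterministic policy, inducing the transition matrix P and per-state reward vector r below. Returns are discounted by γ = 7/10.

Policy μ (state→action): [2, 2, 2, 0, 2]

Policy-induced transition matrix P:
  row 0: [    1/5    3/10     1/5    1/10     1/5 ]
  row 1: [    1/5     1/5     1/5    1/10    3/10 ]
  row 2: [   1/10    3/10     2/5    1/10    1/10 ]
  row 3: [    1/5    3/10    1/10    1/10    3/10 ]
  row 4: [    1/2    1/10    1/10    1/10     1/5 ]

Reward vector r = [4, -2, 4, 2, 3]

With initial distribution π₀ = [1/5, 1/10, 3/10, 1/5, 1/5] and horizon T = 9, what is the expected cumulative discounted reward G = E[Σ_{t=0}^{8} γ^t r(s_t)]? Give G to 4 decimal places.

G = 7.5394

t=0: π = [0.2000, 0.1000, 0.3000, 0.2000, 0.2000], E[r] = 2.8000, γ^t·E[r] = 2.800000, running G = 2.800000
t=1: π = [0.2300, 0.2500, 0.2200, 0.1000, 0.2000], E[r] = 2.1000, γ^t·E[r] = 1.470000, running G = 4.270000
t=2: π = [0.2380, 0.2350, 0.2140, 0.1000, 0.2130], E[r] = 2.1770, γ^t·E[r] = 1.066730, running G = 5.336730
t=3: π = [0.2425, 0.2339, 0.2115, 0.1000, 0.2121], E[r] = 2.1845, γ^t·E[r] = 0.749284, running G = 6.086014
t=4: π = [0.2425, 0.2342, 0.2111, 0.1000, 0.2122], E[r] = 2.1826, γ^t·E[r] = 0.524047, running G = 6.610061
t=5: π = [0.2426, 0.2341, 0.2110, 0.1000, 0.2123], E[r] = 2.1829, γ^t·E[r] = 0.366879, running G = 6.976939
t=6: π = [0.2426, 0.2341, 0.2110, 0.1000, 0.2123], E[r] = 2.1829, γ^t·E[r] = 0.256820, running G = 7.233760
t=7: π = [0.2426, 0.2341, 0.2110, 0.1000, 0.2123], E[r] = 2.1829, γ^t·E[r] = 0.179774, running G = 7.413534
t=8: π = [0.2426, 0.2341, 0.2110, 0.1000, 0.2123], E[r] = 2.1829, γ^t·E[r] = 0.125842, running G = 7.539376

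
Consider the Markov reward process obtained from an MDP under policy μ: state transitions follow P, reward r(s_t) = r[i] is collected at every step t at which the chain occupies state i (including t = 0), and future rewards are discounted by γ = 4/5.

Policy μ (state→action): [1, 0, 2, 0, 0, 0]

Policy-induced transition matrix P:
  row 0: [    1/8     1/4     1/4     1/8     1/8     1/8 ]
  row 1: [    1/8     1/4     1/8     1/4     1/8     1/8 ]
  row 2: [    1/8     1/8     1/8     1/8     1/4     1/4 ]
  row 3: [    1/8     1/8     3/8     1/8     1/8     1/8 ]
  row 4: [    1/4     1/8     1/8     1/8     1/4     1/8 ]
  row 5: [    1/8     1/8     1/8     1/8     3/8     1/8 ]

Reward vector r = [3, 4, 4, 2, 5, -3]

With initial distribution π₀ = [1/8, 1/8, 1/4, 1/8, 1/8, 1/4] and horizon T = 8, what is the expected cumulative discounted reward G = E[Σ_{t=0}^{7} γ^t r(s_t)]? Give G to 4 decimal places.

G = 10.6418

t=0: π = [0.1250, 0.1250, 0.2500, 0.1250, 0.1250, 0.2500], E[r] = 2.0000, γ^t·E[r] = 2.000000, running G = 2.000000
t=1: π = [0.1406, 0.1563, 0.1719, 0.1406, 0.2344, 0.1563], E[r] = 2.7188, γ^t·E[r] = 2.175000, running G = 4.175000
t=2: π = [0.1543, 0.1621, 0.1777, 0.1445, 0.2148, 0.1465], E[r] = 2.7461, γ^t·E[r] = 1.757500, running G = 5.932500
t=3: π = [0.1519, 0.1646, 0.1804, 0.1453, 0.2107, 0.1472], E[r] = 2.7378, γ^t·E[r] = 1.401750, running G = 7.334250
t=4: π = [0.1513, 0.1646, 0.1803, 0.1456, 0.2107, 0.1476], E[r] = 2.7354, γ^t·E[r] = 1.120400, running G = 8.454650
t=5: π = [0.1513, 0.1645, 0.1803, 0.1456, 0.2108, 0.1475], E[r] = 2.7355, γ^t·E[r] = 0.896378, running G = 9.351028
t=6: π = [0.1513, 0.1645, 0.1803, 0.1456, 0.2108, 0.1475], E[r] = 2.7355, γ^t·E[r] = 0.717103, running G = 10.068131
t=7: π = [0.1513, 0.1645, 0.1803, 0.1456, 0.2108, 0.1475], E[r] = 2.7355, γ^t·E[r] = 0.573683, running G = 10.641813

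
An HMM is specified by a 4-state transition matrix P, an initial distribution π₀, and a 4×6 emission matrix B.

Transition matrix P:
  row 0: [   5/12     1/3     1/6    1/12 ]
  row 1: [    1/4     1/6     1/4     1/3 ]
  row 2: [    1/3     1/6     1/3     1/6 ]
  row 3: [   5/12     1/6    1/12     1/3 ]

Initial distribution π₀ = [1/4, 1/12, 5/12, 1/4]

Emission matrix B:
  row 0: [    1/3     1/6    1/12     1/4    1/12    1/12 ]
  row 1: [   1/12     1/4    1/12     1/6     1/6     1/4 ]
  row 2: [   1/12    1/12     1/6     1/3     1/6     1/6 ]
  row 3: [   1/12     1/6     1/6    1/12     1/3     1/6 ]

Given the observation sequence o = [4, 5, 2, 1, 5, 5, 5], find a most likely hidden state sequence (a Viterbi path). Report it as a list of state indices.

path = [3, 3, 3, 0, 1, 3, 3]

t=0: δ = [2.083e-02, 1.389e-02, 6.944e-02, 8.333e-02]  (obs o_0=4)
t=1: δ = [2.894e-03, 3.472e-03, 3.858e-03, 4.630e-03]  ψ = [3, 3, 2, 3]  (obs o_1=5)
t=2: δ = [1.608e-04, 8.038e-05, 2.143e-04, 2.572e-04]  ψ = [3, 0, 2, 3]  (obs o_2=2)
t=3: δ = [1.786e-05, 1.340e-05, 5.954e-06, 1.429e-05]  ψ = [3, 0, 2, 3]  (obs o_3=1)
t=4: δ = [6.202e-07, 1.488e-06, 5.582e-07, 7.938e-07]  ψ = [0, 0, 1, 3]  (obs o_4=5)
t=5: δ = [3.101e-08, 6.202e-08, 6.202e-08, 8.269e-08]  ψ = [1, 1, 1, 1]  (obs o_5=5)
t=6: δ = [2.871e-09, 3.445e-09, 3.445e-09, 4.594e-09]  ψ = [3, 3, 2, 3]  (obs o_6=5)
backtrack: best end state = 3; path = [3, 3, 3, 0, 1, 3, 3]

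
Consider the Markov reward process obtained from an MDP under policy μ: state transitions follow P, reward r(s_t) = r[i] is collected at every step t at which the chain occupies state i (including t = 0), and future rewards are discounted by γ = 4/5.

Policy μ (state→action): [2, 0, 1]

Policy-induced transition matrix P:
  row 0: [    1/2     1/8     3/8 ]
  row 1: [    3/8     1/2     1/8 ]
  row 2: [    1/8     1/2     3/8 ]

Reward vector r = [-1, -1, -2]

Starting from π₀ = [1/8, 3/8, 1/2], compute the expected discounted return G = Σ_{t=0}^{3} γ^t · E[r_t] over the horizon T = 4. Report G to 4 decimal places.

t=0: π = [0.1250, 0.3750, 0.5000], E[r] = -1.5000, γ^t·E[r] = -1.500000, running G = -1.500000
t=1: π = [0.2656, 0.4531, 0.2813], E[r] = -1.2813, γ^t·E[r] = -1.025000, running G = -2.525000
t=2: π = [0.3379, 0.4004, 0.2617], E[r] = -1.2617, γ^t·E[r] = -0.807500, running G = -3.332500
t=3: π = [0.3518, 0.3733, 0.2749], E[r] = -1.2749, γ^t·E[r] = -0.652750, running G = -3.985250

G = -3.9853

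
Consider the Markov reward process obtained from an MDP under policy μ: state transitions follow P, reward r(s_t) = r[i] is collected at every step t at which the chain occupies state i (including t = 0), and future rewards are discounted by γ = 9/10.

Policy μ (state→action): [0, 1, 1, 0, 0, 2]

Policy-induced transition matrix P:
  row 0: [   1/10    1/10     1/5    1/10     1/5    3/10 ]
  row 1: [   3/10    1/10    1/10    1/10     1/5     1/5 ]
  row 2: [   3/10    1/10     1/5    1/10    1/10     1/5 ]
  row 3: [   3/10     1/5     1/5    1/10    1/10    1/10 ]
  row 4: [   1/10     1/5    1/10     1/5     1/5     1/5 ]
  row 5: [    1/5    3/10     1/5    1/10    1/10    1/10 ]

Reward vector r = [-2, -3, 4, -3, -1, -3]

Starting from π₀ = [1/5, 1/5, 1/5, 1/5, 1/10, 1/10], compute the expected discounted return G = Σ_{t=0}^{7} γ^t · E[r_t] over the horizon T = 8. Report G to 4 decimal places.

t=0: π = [0.2000, 0.2000, 0.2000, 0.2000, 0.1000, 0.1000], E[r] = -1.2000, γ^t·E[r] = -1.200000, running G = -1.200000
t=1: π = [0.2300, 0.1500, 0.1700, 0.1100, 0.1500, 0.1900], E[r] = -1.2800, γ^t·E[r] = -1.152000, running G = -2.352000
t=2: π = [0.2050, 0.1640, 0.1700, 0.1150, 0.1530, 0.1930], E[r] = -1.2990, γ^t·E[r] = -1.052190, running G = -3.404190
t=3: π = [0.2091, 0.1654, 0.1683, 0.1153, 0.1522, 0.1897], E[r] = -1.3084, γ^t·E[r] = -0.953824, running G = -4.358014
t=4: π = [0.2088, 0.1647, 0.1682, 0.1152, 0.1527, 0.1904], E[r] = -1.3082, γ^t·E[r] = -0.858317, running G = -5.216330
t=5: π = [0.2087, 0.1649, 0.1683, 0.1153, 0.1526, 0.1903], E[r] = -1.3083, γ^t·E[r] = -0.772511, running G = -5.988842
t=6: π = [0.2087, 0.1649, 0.1683, 0.1153, 0.1526, 0.1903], E[r] = -1.3083, γ^t·E[r] = -0.695282, running G = -6.684124
t=7: π = [0.2087, 0.1648, 0.1683, 0.1153, 0.1526, 0.1903], E[r] = -1.3083, γ^t·E[r] = -0.625750, running G = -7.309873

G = -7.3099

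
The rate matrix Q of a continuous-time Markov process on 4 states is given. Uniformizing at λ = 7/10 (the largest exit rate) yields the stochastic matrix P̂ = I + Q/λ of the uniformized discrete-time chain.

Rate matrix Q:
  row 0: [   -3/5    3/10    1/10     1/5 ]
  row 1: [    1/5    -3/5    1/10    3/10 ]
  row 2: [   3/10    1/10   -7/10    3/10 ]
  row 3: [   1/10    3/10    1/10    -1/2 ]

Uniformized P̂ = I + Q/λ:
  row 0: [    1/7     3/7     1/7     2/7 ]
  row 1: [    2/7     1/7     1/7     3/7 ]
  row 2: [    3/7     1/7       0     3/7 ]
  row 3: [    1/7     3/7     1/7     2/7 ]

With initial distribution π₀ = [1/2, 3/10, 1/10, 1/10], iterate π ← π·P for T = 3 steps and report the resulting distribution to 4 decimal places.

π = [0.2216, 0.3067, 0.1251, 0.3466]

t=0: π = [0.5000, 0.3000, 0.1000, 0.1000]
t=1: π = [0.2143, 0.3143, 0.1286, 0.3429]
t=2: π = [0.2245, 0.3020, 0.1245, 0.3490]
t=3: π = [0.2216, 0.3067, 0.1251, 0.3466]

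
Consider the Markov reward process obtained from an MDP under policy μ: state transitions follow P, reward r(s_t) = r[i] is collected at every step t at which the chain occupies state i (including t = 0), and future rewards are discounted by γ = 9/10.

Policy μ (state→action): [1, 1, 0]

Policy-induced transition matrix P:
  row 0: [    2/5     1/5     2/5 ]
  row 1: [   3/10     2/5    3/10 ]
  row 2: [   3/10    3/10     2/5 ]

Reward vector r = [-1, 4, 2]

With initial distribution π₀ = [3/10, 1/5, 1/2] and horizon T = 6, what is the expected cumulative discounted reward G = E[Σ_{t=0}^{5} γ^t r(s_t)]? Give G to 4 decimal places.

G = 7.3677

t=0: π = [0.3000, 0.2000, 0.5000], E[r] = 1.5000, γ^t·E[r] = 1.500000, running G = 1.500000
t=1: π = [0.3300, 0.2900, 0.3800], E[r] = 1.5900, γ^t·E[r] = 1.431000, running G = 2.931000
t=2: π = [0.3330, 0.2960, 0.3710], E[r] = 1.5930, γ^t·E[r] = 1.290330, running G = 4.221330
t=3: π = [0.3333, 0.2963, 0.3704], E[r] = 1.5927, γ^t·E[r] = 1.161078, running G = 5.382408
t=4: π = [0.3333, 0.2963, 0.3704], E[r] = 1.5926, γ^t·E[r] = 1.044911, running G = 6.427320
t=5: π = [0.3333, 0.2963, 0.3704], E[r] = 1.5926, γ^t·E[r] = 0.940411, running G = 7.367731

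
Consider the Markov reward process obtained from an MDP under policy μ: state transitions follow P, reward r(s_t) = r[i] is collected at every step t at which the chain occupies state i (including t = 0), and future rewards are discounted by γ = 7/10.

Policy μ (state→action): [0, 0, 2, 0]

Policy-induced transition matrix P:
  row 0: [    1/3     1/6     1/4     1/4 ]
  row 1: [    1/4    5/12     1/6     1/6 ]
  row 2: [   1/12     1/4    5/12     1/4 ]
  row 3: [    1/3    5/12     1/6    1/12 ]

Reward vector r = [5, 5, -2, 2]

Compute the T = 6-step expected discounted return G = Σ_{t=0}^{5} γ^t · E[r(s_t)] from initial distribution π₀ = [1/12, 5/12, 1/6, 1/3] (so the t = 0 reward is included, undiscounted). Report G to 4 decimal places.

t=0: π = [0.0833, 0.4167, 0.1667, 0.3333], E[r] = 2.8333, γ^t·E[r] = 2.833333, running G = 2.833333
t=1: π = [0.2569, 0.3681, 0.2153, 0.1597], E[r] = 3.0139, γ^t·E[r] = 2.109722, running G = 4.943056
t=2: π = [0.2488, 0.3166, 0.2419, 0.1927], E[r] = 2.7286, γ^t·E[r] = 1.337008, running G = 6.280064
t=3: π = [0.2465, 0.3141, 0.2479, 0.1915], E[r] = 2.6903, γ^t·E[r] = 0.922788, running G = 7.202852
t=4: π = [0.2452, 0.3137, 0.2492, 0.1919], E[r] = 2.6801, γ^t·E[r] = 0.643481, running G = 7.846333
t=5: π = [0.2449, 0.3138, 0.2494, 0.1919], E[r] = 2.6786, γ^t·E[r] = 0.450198, running G = 8.296531

G = 8.2965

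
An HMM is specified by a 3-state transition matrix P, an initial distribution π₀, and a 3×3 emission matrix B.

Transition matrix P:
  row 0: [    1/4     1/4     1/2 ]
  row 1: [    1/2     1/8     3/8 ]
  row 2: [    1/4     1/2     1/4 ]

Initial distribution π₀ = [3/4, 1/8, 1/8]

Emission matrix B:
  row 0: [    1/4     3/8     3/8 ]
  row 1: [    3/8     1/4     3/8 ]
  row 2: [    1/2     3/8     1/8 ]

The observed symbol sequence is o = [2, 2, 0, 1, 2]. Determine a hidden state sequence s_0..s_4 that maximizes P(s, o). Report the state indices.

path = [0, 0, 2, 1, 0]

t=0: δ = [2.812e-01, 4.688e-02, 1.562e-02]  (obs o_0=2)
t=1: δ = [2.637e-02, 2.637e-02, 1.758e-02]  ψ = [0, 0, 0]  (obs o_1=2)
t=2: δ = [3.296e-03, 3.296e-03, 6.592e-03]  ψ = [1, 2, 0]  (obs o_2=0)
t=3: δ = [6.180e-04, 8.240e-04, 6.180e-04]  ψ = [1, 2, 0]  (obs o_3=1)
t=4: δ = [1.545e-04, 1.159e-04, 3.862e-05]  ψ = [1, 2, 0]  (obs o_4=2)
backtrack: best end state = 0; path = [0, 0, 2, 1, 0]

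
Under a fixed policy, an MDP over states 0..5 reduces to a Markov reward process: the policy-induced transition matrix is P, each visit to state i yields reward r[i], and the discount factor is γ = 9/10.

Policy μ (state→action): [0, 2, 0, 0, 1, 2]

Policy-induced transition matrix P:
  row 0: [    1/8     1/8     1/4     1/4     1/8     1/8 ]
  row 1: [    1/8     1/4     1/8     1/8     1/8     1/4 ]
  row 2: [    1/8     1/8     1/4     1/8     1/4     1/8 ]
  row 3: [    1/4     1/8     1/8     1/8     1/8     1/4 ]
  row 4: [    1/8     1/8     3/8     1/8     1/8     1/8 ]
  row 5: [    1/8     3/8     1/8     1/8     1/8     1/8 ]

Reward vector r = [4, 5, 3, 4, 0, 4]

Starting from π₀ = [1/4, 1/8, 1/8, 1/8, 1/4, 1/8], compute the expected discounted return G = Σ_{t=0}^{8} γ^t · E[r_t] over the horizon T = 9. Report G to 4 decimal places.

t=0: π = [0.2500, 0.1250, 0.1250, 0.1250, 0.2500, 0.1250], E[r] = 3.0000, γ^t·E[r] = 3.000000, running G = 3.000000
t=1: π = [0.1406, 0.1719, 0.2344, 0.1563, 0.1406, 0.1563], E[r] = 3.3750, γ^t·E[r] = 3.037500, running G = 6.037500
t=2: π = [0.1445, 0.1855, 0.2070, 0.1426, 0.1543, 0.1660], E[r] = 3.3613, γ^t·E[r] = 2.722676, running G = 8.760176
t=3: π = [0.1428, 0.1897, 0.2075, 0.1431, 0.1509, 0.1660], E[r] = 3.3787, γ^t·E[r] = 2.463045, running G = 11.223220
t=4: π = [0.1429, 0.1902, 0.2065, 0.1429, 0.1509, 0.1666], E[r] = 3.3799, γ^t·E[r] = 2.217581, running G = 13.440802
t=5: π = [0.1429, 0.1904, 0.2064, 0.1429, 0.1508, 0.1666], E[r] = 3.3808, γ^t·E[r] = 1.996305, running G = 15.437107
t=6: π = [0.1429, 0.1905, 0.2064, 0.1429, 0.1508, 0.1667], E[r] = 3.3809, γ^t·E[r] = 1.796746, running G = 17.233853
t=7: π = [0.1429, 0.1905, 0.2064, 0.1429, 0.1508, 0.1667], E[r] = 3.3809, γ^t·E[r] = 1.617093, running G = 18.850946
t=8: π = [0.1429, 0.1905, 0.2064, 0.1429, 0.1508, 0.1667], E[r] = 3.3809, γ^t·E[r] = 1.455388, running G = 20.306333

G = 20.3063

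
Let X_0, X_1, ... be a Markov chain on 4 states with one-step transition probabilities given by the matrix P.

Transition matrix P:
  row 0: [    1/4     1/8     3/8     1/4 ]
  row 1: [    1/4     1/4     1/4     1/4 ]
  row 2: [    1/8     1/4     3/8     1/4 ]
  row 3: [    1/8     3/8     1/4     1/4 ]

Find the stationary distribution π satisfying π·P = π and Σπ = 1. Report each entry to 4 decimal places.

Balance equations π_j = Σ_i π_i·P[i][j]:
  π_0 = 1/4·π_0 + 1/4·π_1 + 1/8·π_2 + 1/8·π_3
  π_1 = 1/8·π_0 + 1/4·π_1 + 1/4·π_2 + 3/8·π_3
  π_2 = 3/8·π_0 + 1/4·π_1 + 3/8·π_2 + 1/4·π_3
  normalize: π_0 + π_1 + π_2 + π_3 = 1
Solving the linear system gives exactly π = [41/228, 59/228, 71/228, 1/4].

π = [0.1798, 0.2588, 0.3114, 0.2500]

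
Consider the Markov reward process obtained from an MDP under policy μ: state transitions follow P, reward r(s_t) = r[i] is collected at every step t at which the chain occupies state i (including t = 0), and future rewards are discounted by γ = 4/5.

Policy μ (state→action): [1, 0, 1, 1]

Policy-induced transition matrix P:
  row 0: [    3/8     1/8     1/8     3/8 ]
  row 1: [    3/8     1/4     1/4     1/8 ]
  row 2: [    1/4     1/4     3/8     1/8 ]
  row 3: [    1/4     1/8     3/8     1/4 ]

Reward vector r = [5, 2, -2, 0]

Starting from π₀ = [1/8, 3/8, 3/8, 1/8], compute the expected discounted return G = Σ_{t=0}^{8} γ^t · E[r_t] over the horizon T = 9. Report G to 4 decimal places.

t=0: π = [0.1250, 0.3750, 0.3750, 0.1250], E[r] = 0.6250, γ^t·E[r] = 0.625000, running G = 0.625000
t=1: π = [0.3125, 0.2188, 0.2969, 0.1719], E[r] = 1.4063, γ^t·E[r] = 1.125000, running G = 1.750000
t=2: π = [0.3164, 0.1895, 0.2695, 0.2246], E[r] = 1.4219, γ^t·E[r] = 0.910000, running G = 2.660000
t=3: π = [0.3132, 0.1824, 0.2722, 0.2322], E[r] = 1.3865, γ^t·E[r] = 0.709875, running G = 3.369875
t=4: π = [0.3120, 0.1818, 0.2739, 0.2323], E[r] = 1.3756, γ^t·E[r] = 0.563450, running G = 3.933325
t=5: π = [0.3117, 0.1820, 0.2743, 0.2320], E[r] = 1.3740, γ^t·E[r] = 0.450223, running G = 4.383548
t=6: π = [0.3117, 0.1820, 0.2743, 0.2319], E[r] = 1.3740, γ^t·E[r] = 0.360178, running G = 4.743725
t=7: π = [0.3117, 0.1820, 0.2743, 0.2319], E[r] = 1.3740, γ^t·E[r] = 0.288157, running G = 5.031882
t=8: π = [0.3117, 0.1820, 0.2743, 0.2319], E[r] = 1.3741, γ^t·E[r] = 0.230529, running G = 5.262412

G = 5.2624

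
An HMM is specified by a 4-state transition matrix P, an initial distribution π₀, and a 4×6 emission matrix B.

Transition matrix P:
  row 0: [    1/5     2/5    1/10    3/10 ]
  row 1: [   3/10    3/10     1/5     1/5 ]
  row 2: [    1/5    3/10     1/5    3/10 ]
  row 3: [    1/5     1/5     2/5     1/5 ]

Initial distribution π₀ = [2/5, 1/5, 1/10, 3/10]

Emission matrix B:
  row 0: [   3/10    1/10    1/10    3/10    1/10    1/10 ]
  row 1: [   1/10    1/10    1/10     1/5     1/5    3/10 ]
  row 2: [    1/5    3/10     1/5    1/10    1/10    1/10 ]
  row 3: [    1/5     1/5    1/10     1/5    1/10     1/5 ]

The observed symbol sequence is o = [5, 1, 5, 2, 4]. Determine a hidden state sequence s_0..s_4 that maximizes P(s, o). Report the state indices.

t=0: δ = [4.000e-02, 6.000e-02, 1.000e-02, 6.000e-02]  (obs o_0=5)
t=1: δ = [1.800e-03, 1.800e-03, 7.200e-03, 2.400e-03]  ψ = [1, 1, 3, 0]  (obs o_1=1)
t=2: δ = [1.440e-04, 6.480e-04, 1.440e-04, 4.320e-04]  ψ = [2, 2, 2, 2]  (obs o_2=5)
t=3: δ = [1.944e-05, 1.944e-05, 3.456e-05, 1.296e-05]  ψ = [1, 1, 3, 1]  (obs o_3=2)
t=4: δ = [6.912e-07, 2.074e-06, 6.912e-07, 1.037e-06]  ψ = [2, 2, 2, 2]  (obs o_4=4)
backtrack: best end state = 1; path = [3, 2, 3, 2, 1]

path = [3, 2, 3, 2, 1]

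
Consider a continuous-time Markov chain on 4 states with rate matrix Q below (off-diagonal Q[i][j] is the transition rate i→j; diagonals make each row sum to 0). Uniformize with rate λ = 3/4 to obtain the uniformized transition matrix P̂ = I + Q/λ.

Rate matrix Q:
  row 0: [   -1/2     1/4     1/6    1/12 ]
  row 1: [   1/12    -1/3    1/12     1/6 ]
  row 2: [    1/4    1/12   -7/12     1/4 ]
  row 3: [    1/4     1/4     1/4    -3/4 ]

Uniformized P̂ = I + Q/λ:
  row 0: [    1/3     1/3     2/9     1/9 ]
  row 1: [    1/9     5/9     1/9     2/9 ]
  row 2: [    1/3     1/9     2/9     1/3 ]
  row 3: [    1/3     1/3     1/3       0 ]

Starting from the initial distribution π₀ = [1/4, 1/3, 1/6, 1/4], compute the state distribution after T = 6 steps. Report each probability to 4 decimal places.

t=0: π = [0.2500, 0.3333, 0.1667, 0.2500]
t=1: π = [0.2593, 0.3704, 0.2130, 0.1574]
t=2: π = [0.2510, 0.3683, 0.1986, 0.1821]
t=3: π = [0.2515, 0.3711, 0.2015, 0.1759]
t=4: π = [0.2509, 0.3710, 0.2005, 0.1776]
t=5: π = [0.2509, 0.3712, 0.2007, 0.1772]
t=6: π = [0.2508, 0.3712, 0.2007, 0.1773]

π = [0.2508, 0.3712, 0.2007, 0.1773]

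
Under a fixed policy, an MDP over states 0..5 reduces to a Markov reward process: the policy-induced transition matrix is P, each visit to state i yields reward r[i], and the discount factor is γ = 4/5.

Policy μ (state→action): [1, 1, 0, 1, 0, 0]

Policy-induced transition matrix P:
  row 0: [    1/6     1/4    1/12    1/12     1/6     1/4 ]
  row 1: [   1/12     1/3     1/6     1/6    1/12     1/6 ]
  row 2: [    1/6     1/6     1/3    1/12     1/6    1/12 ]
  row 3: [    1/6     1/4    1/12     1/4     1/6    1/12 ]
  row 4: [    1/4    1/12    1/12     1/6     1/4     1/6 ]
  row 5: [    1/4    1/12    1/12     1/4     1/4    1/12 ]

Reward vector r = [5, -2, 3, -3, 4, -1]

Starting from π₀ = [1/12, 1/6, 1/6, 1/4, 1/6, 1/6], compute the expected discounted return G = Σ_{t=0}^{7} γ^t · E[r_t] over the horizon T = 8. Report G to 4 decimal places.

t=0: π = [0.0833, 0.1667, 0.1667, 0.2500, 0.1667, 0.1667], E[r] = 0.3333, γ^t·E[r] = 0.333333, running G = 0.333333
t=1: π = [0.1806, 0.1944, 0.1389, 0.1806, 0.1806, 0.1250], E[r] = 0.9861, γ^t·E[r] = 0.788889, running G = 1.122222
t=2: π = [0.1759, 0.2037, 0.1343, 0.1655, 0.1759, 0.1447], E[r] = 0.9375, γ^t·E[r] = 0.600000, running G = 1.722222
t=3: π = [0.1764, 0.2024, 0.1339, 0.1667, 0.1764, 0.1443], E[r] = 0.9403, γ^t·E[r] = 0.481432, running G = 2.203654
t=4: π = [0.1765, 0.2023, 0.1337, 0.1667, 0.1765, 0.1443], E[r] = 0.9408, γ^t·E[r] = 0.385340, running G = 2.588994
t=5: π = [0.1765, 0.2022, 0.1336, 0.1667, 0.1765, 0.1443], E[r] = 0.9407, γ^t·E[r] = 0.308256, running G = 2.897250
t=6: π = [0.1766, 0.2022, 0.1336, 0.1667, 0.1766, 0.1443], E[r] = 0.9407, γ^t·E[r] = 0.246598, running G = 3.143849
t=7: π = [0.1766, 0.2022, 0.1336, 0.1667, 0.1766, 0.1443], E[r] = 0.9407, γ^t·E[r] = 0.197276, running G = 3.341125

G = 3.3411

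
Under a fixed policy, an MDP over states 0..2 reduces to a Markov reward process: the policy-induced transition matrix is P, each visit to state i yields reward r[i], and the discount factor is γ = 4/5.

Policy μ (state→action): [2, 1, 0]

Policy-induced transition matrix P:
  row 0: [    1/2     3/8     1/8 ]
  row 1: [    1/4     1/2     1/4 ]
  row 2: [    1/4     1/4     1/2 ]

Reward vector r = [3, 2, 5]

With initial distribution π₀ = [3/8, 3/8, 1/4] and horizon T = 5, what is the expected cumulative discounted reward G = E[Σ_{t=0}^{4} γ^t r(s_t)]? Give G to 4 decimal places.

t=0: π = [0.3750, 0.3750, 0.2500], E[r] = 3.1250, γ^t·E[r] = 3.125000, running G = 3.125000
t=1: π = [0.3438, 0.3906, 0.2656], E[r] = 3.1406, γ^t·E[r] = 2.512500, running G = 5.637500
t=2: π = [0.3359, 0.3906, 0.2734], E[r] = 3.1563, γ^t·E[r] = 2.020000, running G = 7.657500
t=3: π = [0.3340, 0.3896, 0.2764], E[r] = 3.1631, γ^t·E[r] = 1.619500, running G = 9.277000
t=4: π = [0.3335, 0.3892, 0.2773], E[r] = 3.1655, γ^t·E[r] = 1.296600, running G = 10.573600

G = 10.5736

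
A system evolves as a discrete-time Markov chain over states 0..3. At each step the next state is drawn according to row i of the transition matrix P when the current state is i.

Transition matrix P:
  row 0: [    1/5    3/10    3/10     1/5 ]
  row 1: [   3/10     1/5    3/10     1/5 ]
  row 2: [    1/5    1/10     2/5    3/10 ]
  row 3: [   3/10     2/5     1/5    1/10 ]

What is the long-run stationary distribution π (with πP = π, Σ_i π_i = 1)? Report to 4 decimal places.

Balance equations π_j = Σ_i π_i·P[i][j]:
  π_0 = 1/5·π_0 + 3/10·π_1 + 1/5·π_2 + 3/10·π_3
  π_1 = 3/10·π_0 + 1/5·π_1 + 1/10·π_2 + 2/5·π_3
  π_2 = 3/10·π_0 + 3/10·π_1 + 2/5·π_2 + 1/5·π_3
  normalize: π_0 + π_1 + π_2 + π_3 = 1
Solving the linear system gives exactly π = [269/1100, 259/1100, 31/100, 21/100].

π = [0.2445, 0.2355, 0.3100, 0.2100]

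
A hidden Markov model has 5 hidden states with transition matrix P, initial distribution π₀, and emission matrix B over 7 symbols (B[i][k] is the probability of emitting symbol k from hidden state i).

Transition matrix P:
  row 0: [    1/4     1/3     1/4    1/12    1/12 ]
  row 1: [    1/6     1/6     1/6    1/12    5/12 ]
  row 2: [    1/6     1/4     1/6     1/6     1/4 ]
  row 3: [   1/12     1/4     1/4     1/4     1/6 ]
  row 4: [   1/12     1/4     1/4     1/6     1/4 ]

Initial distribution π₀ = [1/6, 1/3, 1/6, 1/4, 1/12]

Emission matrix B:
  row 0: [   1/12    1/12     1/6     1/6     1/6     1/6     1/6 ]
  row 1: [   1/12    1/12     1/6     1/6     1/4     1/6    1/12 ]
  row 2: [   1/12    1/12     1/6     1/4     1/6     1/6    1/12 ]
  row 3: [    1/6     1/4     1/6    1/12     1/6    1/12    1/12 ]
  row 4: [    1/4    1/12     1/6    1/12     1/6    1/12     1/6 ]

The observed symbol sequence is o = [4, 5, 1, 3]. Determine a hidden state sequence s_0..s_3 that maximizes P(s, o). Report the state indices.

path = [1, 4, 3, 2]

t=0: δ = [2.778e-02, 8.333e-02, 2.778e-02, 4.167e-02, 1.389e-02]  (obs o_0=4)
t=1: δ = [2.315e-03, 2.315e-03, 2.315e-03, 8.681e-04, 2.894e-03]  ψ = [1, 1, 1, 3, 1]  (obs o_1=5)
t=2: δ = [4.823e-05, 6.430e-05, 6.028e-05, 1.206e-04, 8.038e-05]  ψ = [0, 0, 4, 4, 1]  (obs o_2=1)
t=3: δ = [2.009e-06, 5.023e-06, 7.535e-06, 2.512e-06, 2.233e-06]  ψ = [0, 3, 3, 3, 1]  (obs o_3=3)
backtrack: best end state = 2; path = [1, 4, 3, 2]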